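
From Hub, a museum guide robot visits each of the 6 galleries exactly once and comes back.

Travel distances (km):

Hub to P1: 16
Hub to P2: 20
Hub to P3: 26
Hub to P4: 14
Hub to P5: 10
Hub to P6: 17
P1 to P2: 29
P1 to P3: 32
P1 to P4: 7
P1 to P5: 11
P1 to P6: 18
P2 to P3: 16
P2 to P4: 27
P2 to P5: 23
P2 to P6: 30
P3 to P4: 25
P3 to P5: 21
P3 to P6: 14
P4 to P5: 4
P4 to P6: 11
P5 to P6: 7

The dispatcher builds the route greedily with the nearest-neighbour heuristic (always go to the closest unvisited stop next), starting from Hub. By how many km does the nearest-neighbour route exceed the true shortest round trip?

Excess over optimum: 5 km.

Hub: P5=10, P4=14, P1=16, P6=17, P2=20, P3=26 ⇒ P5
P5: P4=4, P6=7, P1=11, P3=21, P2=23 ⇒ P4
P4: P1=7, P6=11, P3=25, P2=27 ⇒ P1
P1: P6=18, P2=29, P3=32 ⇒ P6
P6: P3=14, P2=30 ⇒ P3
P3: P2=16 ⇒ P2
NN route Hub → P5 → P4 → P1 → P6 → P3 → P2 → Hub costs 89.
Optimal: Hub → P1 → P4 → P5 → P6 → P3 → P2 → Hub costs 84 (by enumerating all 360 distinct tours).
Excess = 89 − 84 = 5.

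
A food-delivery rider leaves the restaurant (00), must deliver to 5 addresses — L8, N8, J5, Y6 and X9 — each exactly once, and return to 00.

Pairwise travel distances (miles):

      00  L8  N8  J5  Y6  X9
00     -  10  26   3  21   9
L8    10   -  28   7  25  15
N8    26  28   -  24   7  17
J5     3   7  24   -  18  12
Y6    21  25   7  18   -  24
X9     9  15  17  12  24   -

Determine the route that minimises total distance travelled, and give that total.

68 miles — the shortest possible round trip.

With 5 stops there are 5!/2 = 60 distinct round trips (a route and its reverse cost the same).
00-L8-N8-J5-Y6-X9-00: 10+28+24+18+24+9 = 113
00-L8-N8-J5-X9-Y6-00: 10+28+24+12+24+21 = 119
00-L8-N8-Y6-J5-X9-00: 10+28+7+18+12+9 = 84
00-L8-N8-Y6-X9-J5-00: 10+28+7+24+12+3 = 84
00-L8-N8-X9-J5-Y6-00: 10+28+17+12+18+21 = 106
00-L8-N8-X9-Y6-J5-00: 10+28+17+24+18+3 = 100
00-L8-J5-N8-Y6-X9-00: 10+7+24+7+24+9 = 81
00-L8-J5-N8-X9-Y6-00: 10+7+24+17+24+21 = 103
00-L8-J5-Y6-N8-X9-00: 10+7+18+7+17+9 = 68
00-L8-J5-Y6-X9-N8-00: 10+7+18+24+17+26 = 102
00-L8-J5-X9-N8-Y6-00: 10+7+12+17+7+21 = 74
00-L8-J5-X9-Y6-N8-00: 10+7+12+24+7+26 = 86
00-L8-Y6-N8-J5-X9-00: 10+25+7+24+12+9 = 87
00-L8-Y6-N8-X9-J5-00: 10+25+7+17+12+3 = 74
… (46 more)
The minimum is 68.
One optimal route: 00 → L8 → J5 → Y6 → N8 → X9 → 00 (or its reverse).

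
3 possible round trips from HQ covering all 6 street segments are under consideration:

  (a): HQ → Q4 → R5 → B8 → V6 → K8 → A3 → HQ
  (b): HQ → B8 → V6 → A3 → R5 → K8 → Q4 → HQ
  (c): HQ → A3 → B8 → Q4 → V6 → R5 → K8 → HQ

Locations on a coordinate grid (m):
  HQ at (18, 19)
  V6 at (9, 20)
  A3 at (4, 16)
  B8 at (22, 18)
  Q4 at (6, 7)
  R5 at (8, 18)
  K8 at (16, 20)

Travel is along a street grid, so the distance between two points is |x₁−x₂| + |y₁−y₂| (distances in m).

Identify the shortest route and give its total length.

92 m — (b) is the shortest.

(a): 24 + 13 + 14 + 15 + 7 + 16 + 17 = 106
(b): 5 + 15 + 9 + 6 + 10 + 23 + 24 = 92
(c): 17 + 20 + 27 + 16 + 3 + 10 + 3 = 96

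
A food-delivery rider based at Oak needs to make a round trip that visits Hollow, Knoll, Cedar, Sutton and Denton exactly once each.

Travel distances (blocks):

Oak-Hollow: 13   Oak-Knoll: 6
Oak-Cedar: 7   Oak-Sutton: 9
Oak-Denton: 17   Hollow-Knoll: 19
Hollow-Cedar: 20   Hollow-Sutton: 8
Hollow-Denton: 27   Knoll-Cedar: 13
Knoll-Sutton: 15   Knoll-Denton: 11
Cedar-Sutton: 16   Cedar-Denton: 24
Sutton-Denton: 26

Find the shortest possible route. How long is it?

Oak → Hollow → Knoll → Cedar → Sutton → Denton → Oak: 13+19+13+16+26+17 = 104
Oak → Hollow → Knoll → Cedar → Denton → Sutton → Oak: 13+19+13+24+26+9 = 104
Oak → Hollow → Knoll → Sutton → Cedar → Denton → Oak: 13+19+15+16+24+17 = 104
Oak → Hollow → Knoll → Sutton → Denton → Cedar → Oak: 13+19+15+26+24+7 = 104
Oak → Hollow → Knoll → Denton → Cedar → Sutton → Oak: 13+19+11+24+16+9 = 92
Oak → Hollow → Knoll → Denton → Sutton → Cedar → Oak: 13+19+11+26+16+7 = 92
Oak → Hollow → Cedar → Knoll → Sutton → Denton → Oak: 13+20+13+15+26+17 = 104
Oak → Hollow → Cedar → Knoll → Denton → Sutton → Oak: 13+20+13+11+26+9 = 92
Oak → Hollow → Cedar → Sutton → Knoll → Denton → Oak: 13+20+16+15+11+17 = 92
Oak → Hollow → Cedar → Sutton → Denton → Knoll → Oak: 13+20+16+26+11+6 = 92
Oak → Hollow → Cedar → Denton → Knoll → Sutton → Oak: 13+20+24+11+15+9 = 92
Oak → Hollow → Cedar → Denton → Sutton → Knoll → Oak: 13+20+24+26+15+6 = 104
Oak → Hollow → Sutton → Knoll → Cedar → Denton → Oak: 13+8+15+13+24+17 = 90
Oak → Hollow → Sutton → Knoll → Denton → Cedar → Oak: 13+8+15+11+24+7 = 78
… (46 more)
Oak → Knoll → Denton → Hollow → Sutton → Cedar → Oak: 6+11+27+8+16+7 = 75  ← best
The minimum is 75.
One optimal route: Oak → Knoll → Denton → Hollow → Sutton → Cedar → Oak (or its reverse).

Shortest round trip = 75 blocks.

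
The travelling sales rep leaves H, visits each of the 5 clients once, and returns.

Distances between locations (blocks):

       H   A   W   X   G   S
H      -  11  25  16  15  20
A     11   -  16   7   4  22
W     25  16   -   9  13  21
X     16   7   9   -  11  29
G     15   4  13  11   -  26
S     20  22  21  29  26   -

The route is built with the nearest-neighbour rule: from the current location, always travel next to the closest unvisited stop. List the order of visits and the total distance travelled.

76 blocks along H → A → G → X → W → S → H.

H → [A:11 / G:15 / X:16 / S:20 / W:25] → A (11)
A → [G:4 / X:7 / W:16 / S:22] → G (4)
G → [X:11 / W:13 / S:26] → X (11)
X → [W:9 / S:29] → W (9)
W → [S:21] → S (21)
Return S→H: 20.
Total = 11 + 4 + 11 + 9 + 21 + 20 = 76.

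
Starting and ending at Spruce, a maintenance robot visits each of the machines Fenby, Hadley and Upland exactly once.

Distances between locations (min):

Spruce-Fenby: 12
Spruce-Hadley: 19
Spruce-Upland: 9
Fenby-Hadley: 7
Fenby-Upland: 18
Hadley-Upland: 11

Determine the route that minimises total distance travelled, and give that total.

39 min — the shortest possible round trip.

Spruce → Fenby → Hadley → Upland → Spruce: 12+7+11+9 = 39
Spruce → Fenby → Upland → Hadley → Spruce: 12+18+11+19 = 60
Spruce → Hadley → Fenby → Upland → Spruce: 19+7+18+9 = 53
The minimum is 39.
One optimal route: Spruce → Fenby → Hadley → Upland → Spruce (or its reverse).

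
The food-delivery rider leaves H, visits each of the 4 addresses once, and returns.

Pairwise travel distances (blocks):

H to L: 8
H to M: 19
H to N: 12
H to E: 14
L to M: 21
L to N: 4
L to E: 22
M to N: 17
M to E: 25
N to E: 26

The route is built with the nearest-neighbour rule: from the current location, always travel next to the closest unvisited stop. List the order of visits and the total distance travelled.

H → [L:8 / N:12 / E:14 / M:19] → L (8)
L → [N:4 / M:21 / E:22] → N (4)
N → [M:17 / E:26] → M (17)
M → [E:25] → E (25)
Return E→H: 14.
Total = 8 + 4 + 17 + 25 + 14 = 68.

68 blocks along H → L → N → M → E → H.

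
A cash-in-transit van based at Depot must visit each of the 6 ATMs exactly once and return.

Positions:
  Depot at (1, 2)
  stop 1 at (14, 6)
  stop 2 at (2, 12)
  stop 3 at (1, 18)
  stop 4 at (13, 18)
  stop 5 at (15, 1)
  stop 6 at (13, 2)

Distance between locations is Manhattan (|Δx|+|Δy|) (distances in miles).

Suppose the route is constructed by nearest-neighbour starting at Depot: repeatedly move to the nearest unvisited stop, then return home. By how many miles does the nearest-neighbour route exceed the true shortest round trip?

From Depot: stop 2=11, stop 6=12, stop 5=15, stop 3=16, stop 1=17, stop 4=28 → choose stop 2 (11).
From stop 2: stop 3=7, stop 4=17, stop 1=18, stop 6=21, stop 5=24 → choose stop 3 (7).
From stop 3: stop 4=12, stop 1=25, stop 6=28, stop 5=31 → choose stop 4 (12).
From stop 4: stop 1=13, stop 6=16, stop 5=19 → choose stop 1 (13).
From stop 1: stop 6=5, stop 5=6 → choose stop 6 (5).
From stop 6: stop 5=3 → choose stop 5 (3).
NN route Depot → stop 2 → stop 3 → stop 4 → stop 1 → stop 6 → stop 5 → Depot costs 66.
Optimal: Depot → stop 2 → stop 3 → stop 4 → stop 1 → stop 5 → stop 6 → Depot costs 64 (by enumerating all 360 distinct tours).
Excess = 66 − 64 = 2.

2 miles longer than the optimal tour.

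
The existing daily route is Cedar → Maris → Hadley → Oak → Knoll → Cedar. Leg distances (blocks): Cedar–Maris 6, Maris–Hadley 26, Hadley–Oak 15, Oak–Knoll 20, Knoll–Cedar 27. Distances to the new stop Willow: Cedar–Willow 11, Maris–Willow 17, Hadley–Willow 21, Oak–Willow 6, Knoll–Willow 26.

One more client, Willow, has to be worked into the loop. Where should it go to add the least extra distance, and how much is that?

Minimum extra distance: 10 blocks, inserting Willow between Knoll and Cedar.

Insertion cost between consecutive stops i–j is d(i,Willow) + d(Willow,j) − d(i,j):
  between Cedar and Maris: 11 + 17 − 6 = 22
  between Maris and Hadley: 17 + 21 − 26 = 12
  between Hadley and Oak: 21 + 6 − 15 = 12
  between Oak and Knoll: 6 + 26 − 20 = 12
  between Knoll and Cedar: 26 + 11 − 27 = 10
Cheapest insertion is between Knoll and Cedar, adding 10.
New total = 94 + 10 = 104.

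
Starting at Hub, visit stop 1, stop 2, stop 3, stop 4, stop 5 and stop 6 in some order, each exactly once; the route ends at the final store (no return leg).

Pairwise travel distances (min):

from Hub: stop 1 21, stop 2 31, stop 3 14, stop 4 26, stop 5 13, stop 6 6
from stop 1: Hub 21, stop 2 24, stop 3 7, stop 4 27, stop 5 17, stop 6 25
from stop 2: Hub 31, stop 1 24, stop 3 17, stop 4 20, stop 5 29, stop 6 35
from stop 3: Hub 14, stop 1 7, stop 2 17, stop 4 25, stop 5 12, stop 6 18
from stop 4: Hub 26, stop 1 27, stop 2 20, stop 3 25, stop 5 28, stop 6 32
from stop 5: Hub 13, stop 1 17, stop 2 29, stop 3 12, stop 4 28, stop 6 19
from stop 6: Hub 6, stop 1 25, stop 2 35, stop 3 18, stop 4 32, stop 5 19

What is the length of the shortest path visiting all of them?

Shortest open route: 86 min.

There are 6! = 720 possible orderings.
Hub - stop 1 - stop 2 - stop 3 - stop 4 - stop 5 - stop 6: 21+24+17+25+28+19 = 134
Hub - stop 1 - stop 2 - stop 3 - stop 4 - stop 6 - stop 5: 21+24+17+25+32+19 = 138
Hub - stop 1 - stop 2 - stop 3 - stop 5 - stop 4 - stop 6: 21+24+17+12+28+32 = 134
Hub - stop 1 - stop 2 - stop 3 - stop 5 - stop 6 - stop 4: 21+24+17+12+19+32 = 125
Hub - stop 1 - stop 2 - stop 3 - stop 6 - stop 4 - stop 5: 21+24+17+18+32+28 = 140
Hub - stop 1 - stop 2 - stop 3 - stop 6 - stop 5 - stop 4: 21+24+17+18+19+28 = 127
Hub - stop 1 - stop 2 - stop 4 - stop 3 - stop 5 - stop 6: 21+24+20+25+12+19 = 121
Hub - stop 1 - stop 2 - stop 4 - stop 3 - stop 6 - stop 5: 21+24+20+25+18+19 = 127
… (712 more)
Hub - stop 6 - stop 5 - stop 1 - stop 3 - stop 2 - stop 4: 6+19+17+7+17+20 = 86  ← best
The minimum is 86.
One shortest path: Hub → stop 6 → stop 5 → stop 1 → stop 3 → stop 2 → stop 4.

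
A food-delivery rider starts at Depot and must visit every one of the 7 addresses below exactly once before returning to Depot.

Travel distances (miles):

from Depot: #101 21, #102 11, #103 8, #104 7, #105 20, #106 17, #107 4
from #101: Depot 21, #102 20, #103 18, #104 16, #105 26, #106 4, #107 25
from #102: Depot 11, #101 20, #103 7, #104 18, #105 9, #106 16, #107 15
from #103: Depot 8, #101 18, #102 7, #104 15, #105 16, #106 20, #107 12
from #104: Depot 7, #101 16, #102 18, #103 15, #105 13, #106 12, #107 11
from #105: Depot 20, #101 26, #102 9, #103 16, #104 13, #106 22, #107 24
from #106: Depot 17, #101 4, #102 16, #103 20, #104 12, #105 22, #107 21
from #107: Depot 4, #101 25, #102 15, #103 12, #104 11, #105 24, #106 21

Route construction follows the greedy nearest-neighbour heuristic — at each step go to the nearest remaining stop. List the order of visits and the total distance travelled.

Nearest-neighbour total = 85 miles; route Depot → #107 → #104 → #106 → #101 → #103 → #102 → #105 → Depot.

At Depot the remaining stops are #107 4, #104 7, #103 8, #102 11, #106 17, #105 20, #101 21; go to #107.
At #107 the remaining stops are #104 11, #103 12, #102 15, #106 21, #105 24, #101 25; go to #104.
At #104 the remaining stops are #106 12, #105 13, #103 15, #101 16, #102 18; go to #106.
At #106 the remaining stops are #101 4, #102 16, #103 20, #105 22; go to #101.
At #101 the remaining stops are #103 18, #102 20, #105 26; go to #103.
At #103 the remaining stops are #102 7, #105 16; go to #102.
At #102 the remaining stops are #105 9; go to #105.
Return #105→Depot: 20.
Total = 4 + 11 + 12 + 4 + 18 + 7 + 9 + 20 = 85.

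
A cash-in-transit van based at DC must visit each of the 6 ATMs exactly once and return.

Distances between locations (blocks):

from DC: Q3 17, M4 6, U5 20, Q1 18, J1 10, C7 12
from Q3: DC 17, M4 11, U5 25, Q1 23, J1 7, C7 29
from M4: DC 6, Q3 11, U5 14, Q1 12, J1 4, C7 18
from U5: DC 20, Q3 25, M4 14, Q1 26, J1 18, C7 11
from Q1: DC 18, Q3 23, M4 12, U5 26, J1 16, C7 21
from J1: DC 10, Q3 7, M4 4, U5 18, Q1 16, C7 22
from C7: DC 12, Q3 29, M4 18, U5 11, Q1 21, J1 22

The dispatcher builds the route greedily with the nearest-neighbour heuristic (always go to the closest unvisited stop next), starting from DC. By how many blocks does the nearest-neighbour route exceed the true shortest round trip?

DC: M4=6, J1=10, C7=12, Q3=17, Q1=18, U5=20 ⇒ M4
M4: J1=4, Q3=11, Q1=12, U5=14, C7=18 ⇒ J1
J1: Q3=7, Q1=16, U5=18, C7=22 ⇒ Q3
Q3: Q1=23, U5=25, C7=29 ⇒ Q1
Q1: C7=21, U5=26 ⇒ C7
C7: U5=11 ⇒ U5
NN route DC → M4 → J1 → Q3 → Q1 → C7 → U5 → DC costs 92.
Optimal: DC → Q3 → J1 → M4 → Q1 → U5 → C7 → DC costs 89 (by enumerating all 360 distinct tours).
Excess = 92 − 89 = 3.

Excess over optimum: 3 blocks.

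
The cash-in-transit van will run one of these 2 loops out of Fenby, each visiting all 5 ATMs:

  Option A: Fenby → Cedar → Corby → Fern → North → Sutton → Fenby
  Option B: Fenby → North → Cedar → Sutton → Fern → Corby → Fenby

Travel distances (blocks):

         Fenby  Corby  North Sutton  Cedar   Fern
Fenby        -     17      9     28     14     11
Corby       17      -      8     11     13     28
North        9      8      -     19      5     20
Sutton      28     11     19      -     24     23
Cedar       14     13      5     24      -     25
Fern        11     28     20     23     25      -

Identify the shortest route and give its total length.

Shortest is Option B, total 106 blocks.

Option A: 14 + 13 + 28 + 20 + 19 + 28 = 122
Option B: 9 + 5 + 24 + 23 + 28 + 17 = 106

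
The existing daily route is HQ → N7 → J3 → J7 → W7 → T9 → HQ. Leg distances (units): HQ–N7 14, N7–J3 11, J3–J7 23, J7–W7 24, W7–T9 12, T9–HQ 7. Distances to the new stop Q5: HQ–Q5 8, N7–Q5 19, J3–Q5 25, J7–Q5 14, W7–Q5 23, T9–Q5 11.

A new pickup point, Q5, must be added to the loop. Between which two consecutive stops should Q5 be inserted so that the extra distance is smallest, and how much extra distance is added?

Insertion cost between consecutive stops i–j is d(i,Q5) + d(Q5,j) − d(i,j):
  between HQ and N7: 8 + 19 − 14 = 13
  between N7 and J3: 19 + 25 − 11 = 33
  between J3 and J7: 25 + 14 − 23 = 16
  between J7 and W7: 14 + 23 − 24 = 13
  between W7 and T9: 23 + 11 − 12 = 22
  between T9 and HQ: 11 + 8 − 7 = 12
Cheapest insertion is between T9 and HQ, adding 12.
New total = 91 + 12 = 103.

Minimum extra distance: 12, inserting Q5 between T9 and HQ.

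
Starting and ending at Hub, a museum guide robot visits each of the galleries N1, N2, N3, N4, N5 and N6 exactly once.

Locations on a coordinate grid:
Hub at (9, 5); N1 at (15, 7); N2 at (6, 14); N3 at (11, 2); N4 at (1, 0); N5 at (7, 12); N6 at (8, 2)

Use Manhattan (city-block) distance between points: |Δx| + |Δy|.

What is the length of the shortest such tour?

Shortest round trip = 60.

There are 360 distinct closed tours to check (reversals are equivalent).
Hub→N1→N2→N3→N4→N5→N6→Hub: 8+16+17+12+18+11+4 = 86
Hub→N1→N2→N3→N4→N6→N5→Hub: 8+16+17+12+9+11+9 = 82
Hub→N1→N2→N3→N5→N4→N6→Hub: 8+16+17+14+18+9+4 = 86
Hub→N1→N2→N3→N5→N6→N4→Hub: 8+16+17+14+11+9+13 = 88
Hub→N1→N2→N3→N6→N4→N5→Hub: 8+16+17+3+9+18+9 = 80
Hub→N1→N2→N3→N6→N5→N4→Hub: 8+16+17+3+11+18+13 = 86
Hub→N1→N2→N4→N3→N5→N6→Hub: 8+16+19+12+14+11+4 = 84
Hub→N1→N2→N4→N3→N6→N5→Hub: 8+16+19+12+3+11+9 = 78
… (352 more)
Hub→N1→N3→N6→N4→N2→N5→Hub: 8+9+3+9+19+3+9 = 60  ← best
The minimum is 60.
One optimal route: Hub → N1 → N3 → N6 → N4 → N2 → N5 → Hub (or its reverse).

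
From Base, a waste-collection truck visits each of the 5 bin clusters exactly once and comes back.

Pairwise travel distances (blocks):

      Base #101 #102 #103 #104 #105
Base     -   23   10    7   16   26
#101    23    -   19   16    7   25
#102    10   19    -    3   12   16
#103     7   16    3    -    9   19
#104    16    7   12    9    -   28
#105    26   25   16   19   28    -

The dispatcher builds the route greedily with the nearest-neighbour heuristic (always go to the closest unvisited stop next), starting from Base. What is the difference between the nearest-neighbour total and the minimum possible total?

From Base: #103=7, #102=10, #104=16, #101=23, #105=26 → choose #103 (7).
From #103: #102=3, #104=9, #101=16, #105=19 → choose #102 (3).
From #102: #104=12, #105=16, #101=19 → choose #104 (12).
From #104: #101=7, #105=28 → choose #101 (7).
From #101: #105=25 → choose #105 (25).
NN route Base → #103 → #102 → #104 → #101 → #105 → Base costs 80.
Optimal: Base → #102 → #105 → #101 → #104 → #103 → Base costs 74 (by enumerating all 60 distinct tours).
Excess = 80 − 74 = 6.

The nearest-neighbour route is 6 blocks longer than optimal.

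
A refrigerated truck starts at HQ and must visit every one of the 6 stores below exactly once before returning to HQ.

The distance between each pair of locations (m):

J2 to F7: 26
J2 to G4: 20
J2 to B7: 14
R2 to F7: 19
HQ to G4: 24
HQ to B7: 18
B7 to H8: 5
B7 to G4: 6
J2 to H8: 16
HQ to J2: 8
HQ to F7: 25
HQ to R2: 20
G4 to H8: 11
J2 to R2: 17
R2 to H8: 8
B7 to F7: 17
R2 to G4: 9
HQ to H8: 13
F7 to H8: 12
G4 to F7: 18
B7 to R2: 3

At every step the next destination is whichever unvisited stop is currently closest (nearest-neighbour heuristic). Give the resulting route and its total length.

Nearest-neighbour total = 87 m; route HQ → J2 → B7 → R2 → H8 → G4 → F7 → HQ.

HQ → [J2:8 / H8:13 / B7:18 / R2:20 / G4:24 / F7:25] → J2 (8)
J2 → [B7:14 / H8:16 / R2:17 / G4:20 / F7:26] → B7 (14)
B7 → [R2:3 / H8:5 / G4:6 / F7:17] → R2 (3)
R2 → [H8:8 / G4:9 / F7:19] → H8 (8)
H8 → [G4:11 / F7:12] → G4 (11)
G4 → [F7:18] → F7 (18)
Return F7→HQ: 25.
Total = 8 + 14 + 3 + 8 + 11 + 18 + 25 = 87.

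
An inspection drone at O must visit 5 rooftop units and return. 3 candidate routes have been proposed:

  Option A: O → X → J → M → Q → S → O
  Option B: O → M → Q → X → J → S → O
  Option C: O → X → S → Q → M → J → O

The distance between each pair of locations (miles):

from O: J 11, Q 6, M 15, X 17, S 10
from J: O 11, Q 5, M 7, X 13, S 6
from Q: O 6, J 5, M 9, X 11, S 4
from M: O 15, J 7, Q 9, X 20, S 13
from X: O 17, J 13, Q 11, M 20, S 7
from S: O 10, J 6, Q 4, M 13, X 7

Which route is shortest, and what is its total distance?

Shortest is Option C, total 55 miles.

Option A: 17 + 13 + 7 + 9 + 4 + 10 = 60
Option B: 15 + 9 + 11 + 13 + 6 + 10 = 64
Option C: 17 + 7 + 4 + 9 + 7 + 11 = 55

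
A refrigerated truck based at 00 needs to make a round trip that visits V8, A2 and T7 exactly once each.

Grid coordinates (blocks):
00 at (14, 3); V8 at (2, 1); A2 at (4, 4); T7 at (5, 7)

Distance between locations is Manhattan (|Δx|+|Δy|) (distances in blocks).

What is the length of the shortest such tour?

With 3 stops there are 3!/2 = 3 distinct round trips (a route and its reverse cost the same).
00→V8→A2→T7→00: 14+5+4+13 = 36
00→V8→T7→A2→00: 14+9+4+11 = 38
00→A2→V8→T7→00: 11+5+9+13 = 38
The minimum is 36.
One optimal route: 00 → V8 → A2 → T7 → 00 (or its reverse).

Shortest round trip = 36 blocks.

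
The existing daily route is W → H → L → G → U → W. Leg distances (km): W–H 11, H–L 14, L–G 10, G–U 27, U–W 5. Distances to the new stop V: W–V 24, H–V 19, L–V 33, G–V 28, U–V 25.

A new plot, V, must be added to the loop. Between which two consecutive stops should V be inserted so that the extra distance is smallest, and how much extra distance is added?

Minimum extra distance: 26 km, inserting V between G and U.

Insertion cost between consecutive stops i–j is d(i,V) + d(V,j) − d(i,j):
  between W and H: 24 + 19 − 11 = 32
  between H and L: 19 + 33 − 14 = 38
  between L and G: 33 + 28 − 10 = 51
  between G and U: 28 + 25 − 27 = 26
  between U and W: 25 + 24 − 5 = 44
Cheapest insertion is between G and U, adding 26.
New total = 67 + 26 = 93.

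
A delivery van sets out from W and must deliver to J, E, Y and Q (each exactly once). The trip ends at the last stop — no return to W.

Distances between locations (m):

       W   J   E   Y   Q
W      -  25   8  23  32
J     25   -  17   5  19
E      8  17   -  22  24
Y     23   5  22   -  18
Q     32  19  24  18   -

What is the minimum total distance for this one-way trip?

Minimum one-way distance = 48 m.

There are 4! = 24 possible orderings.
W - J - E - Y - Q: 25+17+22+18 = 82
W - J - E - Q - Y: 25+17+24+18 = 84
W - J - Y - E - Q: 25+5+22+24 = 76
W - J - Y - Q - E: 25+5+18+24 = 72
W - J - Q - E - Y: 25+19+24+22 = 90
W - J - Q - Y - E: 25+19+18+22 = 84
W - E - J - Y - Q: 8+17+5+18 = 48
W - E - J - Q - Y: 8+17+19+18 = 62
W - E - Y - J - Q: 8+22+5+19 = 54
W - E - Y - Q - J: 8+22+18+19 = 67
W - E - Q - J - Y: 8+24+19+5 = 56
W - E - Q - Y - J: 8+24+18+5 = 55
W - Y - J - E - Q: 23+5+17+24 = 69
W - Y - J - Q - E: 23+5+19+24 = 71
… (10 more)
The minimum is 48.
One shortest path: W → E → J → Y → Q.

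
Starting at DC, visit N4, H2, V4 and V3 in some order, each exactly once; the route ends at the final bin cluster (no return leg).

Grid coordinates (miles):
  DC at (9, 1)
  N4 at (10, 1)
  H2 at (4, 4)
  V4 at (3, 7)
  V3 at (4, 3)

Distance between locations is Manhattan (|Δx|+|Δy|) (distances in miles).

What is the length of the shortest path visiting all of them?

There are 4! = 24 possible orderings.
DC - N4 - H2 - V4 - V3: 1+9+4+5 = 19
DC - N4 - H2 - V3 - V4: 1+9+1+5 = 16
DC - N4 - V4 - H2 - V3: 1+13+4+1 = 19
DC - N4 - V4 - V3 - H2: 1+13+5+1 = 20
DC - N4 - V3 - H2 - V4: 1+8+1+4 = 14
DC - N4 - V3 - V4 - H2: 1+8+5+4 = 18
DC - H2 - N4 - V4 - V3: 8+9+13+5 = 35
DC - H2 - N4 - V3 - V4: 8+9+8+5 = 30
DC - H2 - V4 - N4 - V3: 8+4+13+8 = 33
DC - H2 - V4 - V3 - N4: 8+4+5+8 = 25
DC - H2 - V3 - N4 - V4: 8+1+8+13 = 30
DC - H2 - V3 - V4 - N4: 8+1+5+13 = 27
DC - V4 - N4 - H2 - V3: 12+13+9+1 = 35
DC - V4 - N4 - V3 - H2: 12+13+8+1 = 34
… (10 more)
The minimum is 14.
One shortest path: DC → N4 → V3 → H2 → V4.

Minimum one-way distance = 14 miles.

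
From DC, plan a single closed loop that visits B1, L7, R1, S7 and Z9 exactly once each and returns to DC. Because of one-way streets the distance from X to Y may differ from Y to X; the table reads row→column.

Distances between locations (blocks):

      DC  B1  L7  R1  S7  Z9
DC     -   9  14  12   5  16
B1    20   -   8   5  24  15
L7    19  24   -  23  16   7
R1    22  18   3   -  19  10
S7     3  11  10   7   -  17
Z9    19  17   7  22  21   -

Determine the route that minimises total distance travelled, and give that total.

DC → B1 → L7 → R1 → S7 → Z9 → DC: 9+8+23+19+17+19 = 95
DC → B1 → L7 → R1 → Z9 → S7 → DC: 9+8+23+10+21+3 = 74
DC → B1 → L7 → S7 → R1 → Z9 → DC: 9+8+16+7+10+19 = 69
DC → B1 → L7 → S7 → Z9 → R1 → DC: 9+8+16+17+22+22 = 94
DC → B1 → L7 → Z9 → R1 → S7 → DC: 9+8+7+22+19+3 = 68
DC → B1 → L7 → Z9 → S7 → R1 → DC: 9+8+7+21+7+22 = 74
DC → B1 → R1 → L7 → S7 → Z9 → DC: 9+5+3+16+17+19 = 69
DC → B1 → R1 → L7 → Z9 → S7 → DC: 9+5+3+7+21+3 = 48
DC → B1 → R1 → S7 → L7 → Z9 → DC: 9+5+19+10+7+19 = 69
DC → B1 → R1 → S7 → Z9 → L7 → DC: 9+5+19+17+7+19 = 76
DC → B1 → R1 → Z9 → L7 → S7 → DC: 9+5+10+7+16+3 = 50
DC → B1 → R1 → Z9 → S7 → L7 → DC: 9+5+10+21+10+19 = 74
DC → B1 → S7 → L7 → R1 → Z9 → DC: 9+24+10+23+10+19 = 95
DC → B1 → S7 → L7 → Z9 → R1 → DC: 9+24+10+7+22+22 = 94
… (106 more)
The minimum is 48.
One optimal route: DC → B1 → R1 → L7 → Z9 → S7 → DC.

Shortest round trip = 48 blocks.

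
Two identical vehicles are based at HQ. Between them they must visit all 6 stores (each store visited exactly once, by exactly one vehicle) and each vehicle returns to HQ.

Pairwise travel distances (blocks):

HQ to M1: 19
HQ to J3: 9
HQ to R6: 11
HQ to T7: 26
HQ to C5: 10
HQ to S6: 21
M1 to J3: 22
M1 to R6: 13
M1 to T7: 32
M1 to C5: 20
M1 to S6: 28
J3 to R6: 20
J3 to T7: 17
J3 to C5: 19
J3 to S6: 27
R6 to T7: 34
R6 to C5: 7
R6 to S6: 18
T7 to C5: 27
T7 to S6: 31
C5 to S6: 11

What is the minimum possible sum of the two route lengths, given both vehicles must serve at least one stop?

Check every non-empty split of the stops between the two vehicles; for each half take its own optimal tour:
  {M1} + {J3, R6, T7, C5, S6}: 38 + 86 = 124
  {J3} + {M1, R6, T7, C5, S6}: 18 + 107 = 125
  {M1, J3} + {R6, T7, C5, S6}: 50 + 86 = 136
  {R6} + {M1, J3, T7, C5, S6}: 22 + 107 = 129
  {M1, R6} + {J3, T7, C5, S6}: 43 + 78 = 121
  {J3, R6} + {M1, T7, C5, S6}: 40 + 103 = 143
  … (31 splits in total)
Best: vehicle 1 HQ → M1 → R6 → HQ = 43; vehicle 2 HQ → J3 → T7 → S6 → C5 → HQ = 78; combined 121.

Minimum combined distance: 121 blocks.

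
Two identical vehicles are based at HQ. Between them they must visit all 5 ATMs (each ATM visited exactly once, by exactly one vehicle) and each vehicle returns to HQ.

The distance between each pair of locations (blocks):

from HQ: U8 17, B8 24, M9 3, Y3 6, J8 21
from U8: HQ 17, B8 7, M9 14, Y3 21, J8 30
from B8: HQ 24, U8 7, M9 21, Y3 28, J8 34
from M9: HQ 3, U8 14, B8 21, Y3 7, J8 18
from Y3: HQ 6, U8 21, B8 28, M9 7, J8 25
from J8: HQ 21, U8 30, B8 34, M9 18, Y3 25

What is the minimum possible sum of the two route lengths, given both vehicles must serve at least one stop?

Check every non-empty split of the stops between the two vehicles; for each half take its own optimal tour:
  {U8} + {B8, M9, Y3, J8}: 34 + 89 = 123
  {B8} + {U8, M9, Y3, J8}: 48 + 78 = 126
  {U8, B8} + {M9, Y3, J8}: 48 + 52 = 100
  {M9} + {U8, B8, Y3, J8}: 6 + 89 = 95
  {U8, M9} + {B8, Y3, J8}: 34 + 89 = 123
  {B8, M9} + {U8, Y3, J8}: 48 + 78 = 126
  … (15 splits in total)
  {Y3} + {U8, B8, M9, J8}: 12 + 79 = 91  ← best
Best: vehicle 1 HQ → Y3 → HQ = 12; vehicle 2 HQ → U8 → B8 → J8 → M9 → HQ = 79; combined 91.

Minimum combined distance: 91 blocks.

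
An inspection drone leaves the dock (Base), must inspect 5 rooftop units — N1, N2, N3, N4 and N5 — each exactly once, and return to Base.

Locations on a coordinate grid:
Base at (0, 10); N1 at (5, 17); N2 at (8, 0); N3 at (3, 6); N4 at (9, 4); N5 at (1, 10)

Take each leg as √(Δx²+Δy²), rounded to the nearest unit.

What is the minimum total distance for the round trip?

Shortest round trip = 40.

There are 60 distinct closed tours to check (reversals are equivalent).
Base → N1 → N2 → N3 → N4 → N5 → Base: 9+17+8+6+10+1 = 51
Base → N1 → N2 → N3 → N5 → N4 → Base: 9+17+8+4+10+11 = 59
Base → N1 → N2 → N4 → N3 → N5 → Base: 9+17+4+6+4+1 = 41
Base → N1 → N2 → N4 → N5 → N3 → Base: 9+17+4+10+4+5 = 49
Base → N1 → N2 → N5 → N3 → N4 → Base: 9+17+12+4+6+11 = 59
Base → N1 → N2 → N5 → N4 → N3 → Base: 9+17+12+10+6+5 = 59
Base → N1 → N3 → N2 → N4 → N5 → Base: 9+11+8+4+10+1 = 43
Base → N1 → N3 → N2 → N5 → N4 → Base: 9+11+8+12+10+11 = 61
Base → N1 → N3 → N4 → N2 → N5 → Base: 9+11+6+4+12+1 = 43
Base → N1 → N3 → N4 → N5 → N2 → Base: 9+11+6+10+12+13 = 61
Base → N1 → N3 → N5 → N2 → N4 → Base: 9+11+4+12+4+11 = 51
Base → N1 → N3 → N5 → N4 → N2 → Base: 9+11+4+10+4+13 = 51
Base → N1 → N4 → N2 → N3 → N5 → Base: 9+14+4+8+4+1 = 40
Base → N1 → N4 → N2 → N5 → N3 → Base: 9+14+4+12+4+5 = 48
… (46 more)
The minimum is 40.
One optimal route: Base → N1 → N4 → N2 → N3 → N5 → Base (or its reverse).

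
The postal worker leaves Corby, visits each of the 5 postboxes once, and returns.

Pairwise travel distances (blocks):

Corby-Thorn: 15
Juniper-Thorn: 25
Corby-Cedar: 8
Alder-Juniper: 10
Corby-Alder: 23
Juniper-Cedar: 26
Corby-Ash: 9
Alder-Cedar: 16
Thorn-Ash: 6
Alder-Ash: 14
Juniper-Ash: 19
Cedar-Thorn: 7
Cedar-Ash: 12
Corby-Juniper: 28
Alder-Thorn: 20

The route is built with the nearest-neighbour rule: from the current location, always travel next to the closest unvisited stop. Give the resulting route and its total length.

At Corby the remaining stops are Cedar 8, Ash 9, Thorn 15, Alder 23, Juniper 28; go to Cedar.
At Cedar the remaining stops are Thorn 7, Ash 12, Alder 16, Juniper 26; go to Thorn.
At Thorn the remaining stops are Ash 6, Alder 20, Juniper 25; go to Ash.
At Ash the remaining stops are Alder 14, Juniper 19; go to Alder.
At Alder the remaining stops are Juniper 10; go to Juniper.
Return Juniper→Corby: 28.
Total = 8 + 7 + 6 + 14 + 10 + 28 = 73.

73 blocks along Corby → Cedar → Thorn → Ash → Alder → Juniper → Corby.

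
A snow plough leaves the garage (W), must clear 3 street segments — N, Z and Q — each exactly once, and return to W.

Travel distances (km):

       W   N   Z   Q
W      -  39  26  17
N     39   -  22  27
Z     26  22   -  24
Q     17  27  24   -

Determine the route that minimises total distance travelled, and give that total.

There are 3 distinct closed tours to check (reversals are equivalent).
W - N - Z - Q - W: 39+22+24+17 = 102
W - N - Q - Z - W: 39+27+24+26 = 116
W - Z - N - Q - W: 26+22+27+17 = 92
The minimum is 92.
One optimal route: W → Z → N → Q → W (or its reverse).

Minimum total distance: 92 km.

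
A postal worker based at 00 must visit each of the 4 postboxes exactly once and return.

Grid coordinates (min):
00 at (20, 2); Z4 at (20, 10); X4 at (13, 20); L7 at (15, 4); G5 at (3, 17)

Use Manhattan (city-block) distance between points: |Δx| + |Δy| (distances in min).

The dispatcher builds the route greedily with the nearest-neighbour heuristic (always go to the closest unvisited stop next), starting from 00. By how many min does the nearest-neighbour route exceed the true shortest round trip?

00: L7=7, Z4=8, X4=25, G5=32 ⇒ L7
L7: Z4=11, X4=18, G5=25 ⇒ Z4
Z4: X4=17, G5=24 ⇒ X4
X4: G5=13 ⇒ G5
NN route 00 → L7 → Z4 → X4 → G5 → 00 costs 80.
Optimal: 00 → Z4 → X4 → G5 → L7 → 00 costs 70 (by enumerating all 12 distinct tours).
Excess = 80 − 70 = 10.

10 min longer than the optimal tour.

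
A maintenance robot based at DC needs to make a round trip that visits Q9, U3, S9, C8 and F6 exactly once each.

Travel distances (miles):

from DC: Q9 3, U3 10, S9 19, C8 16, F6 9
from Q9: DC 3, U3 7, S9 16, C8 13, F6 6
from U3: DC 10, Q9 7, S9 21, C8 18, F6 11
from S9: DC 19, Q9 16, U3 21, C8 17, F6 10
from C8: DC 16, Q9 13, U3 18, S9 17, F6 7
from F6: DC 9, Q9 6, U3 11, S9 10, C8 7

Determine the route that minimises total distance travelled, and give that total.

Shortest round trip = 64 miles.

With 5 stops there are 5!/2 = 60 distinct round trips (a route and its reverse cost the same).
DC-Q9-U3-S9-C8-F6-DC: 3+7+21+17+7+9 = 64
DC-Q9-U3-S9-F6-C8-DC: 3+7+21+10+7+16 = 64
DC-Q9-U3-C8-S9-F6-DC: 3+7+18+17+10+9 = 64
DC-Q9-U3-C8-F6-S9-DC: 3+7+18+7+10+19 = 64
DC-Q9-U3-F6-S9-C8-DC: 3+7+11+10+17+16 = 64
DC-Q9-U3-F6-C8-S9-DC: 3+7+11+7+17+19 = 64
DC-Q9-S9-U3-C8-F6-DC: 3+16+21+18+7+9 = 74
DC-Q9-S9-U3-F6-C8-DC: 3+16+21+11+7+16 = 74
DC-Q9-S9-C8-U3-F6-DC: 3+16+17+18+11+9 = 74
DC-Q9-S9-C8-F6-U3-DC: 3+16+17+7+11+10 = 64
DC-Q9-S9-F6-U3-C8-DC: 3+16+10+11+18+16 = 74
DC-Q9-S9-F6-C8-U3-DC: 3+16+10+7+18+10 = 64
DC-Q9-C8-U3-S9-F6-DC: 3+13+18+21+10+9 = 74
DC-Q9-C8-U3-F6-S9-DC: 3+13+18+11+10+19 = 74
… (46 more)
The minimum is 64.
One optimal route: DC → Q9 → U3 → S9 → C8 → F6 → DC (or its reverse).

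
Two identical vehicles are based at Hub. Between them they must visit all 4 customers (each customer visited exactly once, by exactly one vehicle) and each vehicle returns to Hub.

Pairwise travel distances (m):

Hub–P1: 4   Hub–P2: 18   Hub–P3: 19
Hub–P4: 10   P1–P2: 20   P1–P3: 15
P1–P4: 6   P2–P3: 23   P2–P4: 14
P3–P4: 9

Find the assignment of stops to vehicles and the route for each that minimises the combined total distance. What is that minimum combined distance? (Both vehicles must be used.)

Minimum combined distance: 68 m.

Try each way of splitting the stops between the two vehicles (each non-empty) and, for each split, find the best tour for each vehicle:
  {P1} + {P2, P3, P4}: 8 + 60 = 68
  {P2} + {P1, P3, P4}: 36 + 38 = 74
  {P1, P2} + {P3, P4}: 42 + 38 = 80
  {P3} + {P1, P2, P4}: 38 + 42 = 80
  {P1, P3} + {P2, P4}: 38 + 42 = 80
  {P2, P3} + {P1, P4}: 60 + 20 = 80
  … (7 splits in total)
Best: vehicle 1 Hub → P1 → Hub = 8; vehicle 2 Hub → P2 → P3 → P4 → Hub = 60; combined 68.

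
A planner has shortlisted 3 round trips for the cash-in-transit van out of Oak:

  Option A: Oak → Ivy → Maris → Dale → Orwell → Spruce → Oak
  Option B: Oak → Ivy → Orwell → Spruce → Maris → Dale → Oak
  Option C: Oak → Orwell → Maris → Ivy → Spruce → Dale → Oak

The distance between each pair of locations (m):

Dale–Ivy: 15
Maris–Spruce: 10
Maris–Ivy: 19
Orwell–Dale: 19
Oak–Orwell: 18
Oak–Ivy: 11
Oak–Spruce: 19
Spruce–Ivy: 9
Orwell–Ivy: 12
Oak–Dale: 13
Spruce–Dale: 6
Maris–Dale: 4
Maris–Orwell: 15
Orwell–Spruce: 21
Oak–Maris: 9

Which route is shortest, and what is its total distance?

71 m — Option B is the shortest.

Option A: 11 + 19 + 4 + 19 + 21 + 19 = 93
Option B: 11 + 12 + 21 + 10 + 4 + 13 = 71
Option C: 18 + 15 + 19 + 9 + 6 + 13 = 80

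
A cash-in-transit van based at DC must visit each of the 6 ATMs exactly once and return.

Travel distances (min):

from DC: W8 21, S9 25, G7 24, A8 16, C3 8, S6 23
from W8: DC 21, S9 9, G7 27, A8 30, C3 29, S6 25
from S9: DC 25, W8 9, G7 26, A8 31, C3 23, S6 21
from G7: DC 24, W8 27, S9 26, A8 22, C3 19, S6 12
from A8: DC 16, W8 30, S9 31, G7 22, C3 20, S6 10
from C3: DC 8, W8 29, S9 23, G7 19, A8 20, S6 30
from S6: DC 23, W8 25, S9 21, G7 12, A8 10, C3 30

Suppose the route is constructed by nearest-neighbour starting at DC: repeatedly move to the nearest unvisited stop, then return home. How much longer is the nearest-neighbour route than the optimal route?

DC: C3=8, A8=16, W8=21, S6=23, G7=24, S9=25 ⇒ C3
C3: G7=19, A8=20, S9=23, W8=29, S6=30 ⇒ G7
G7: S6=12, A8=22, S9=26, W8=27 ⇒ S6
S6: A8=10, S9=21, W8=25 ⇒ A8
A8: W8=30, S9=31 ⇒ W8
W8: S9=9 ⇒ S9
NN route DC → C3 → G7 → S6 → A8 → W8 → S9 → DC costs 113.
Optimal: DC → A8 → S6 → G7 → W8 → S9 → C3 → DC costs 105 (by enumerating all 360 distinct tours).
Excess = 113 − 105 = 8.

8 min longer than the optimal tour.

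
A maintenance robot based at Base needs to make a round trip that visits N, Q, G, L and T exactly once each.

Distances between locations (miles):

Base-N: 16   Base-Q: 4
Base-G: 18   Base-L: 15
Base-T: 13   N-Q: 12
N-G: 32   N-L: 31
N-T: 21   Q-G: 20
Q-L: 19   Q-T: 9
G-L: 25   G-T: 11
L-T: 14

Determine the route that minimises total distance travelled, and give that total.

There are 60 distinct closed tours to check (reversals are equivalent).
Base-N-Q-G-L-T-Base: 16+12+20+25+14+13 = 100
Base-N-Q-G-T-L-Base: 16+12+20+11+14+15 = 88
Base-N-Q-L-G-T-Base: 16+12+19+25+11+13 = 96
Base-N-Q-L-T-G-Base: 16+12+19+14+11+18 = 90
Base-N-Q-T-G-L-Base: 16+12+9+11+25+15 = 88
Base-N-Q-T-L-G-Base: 16+12+9+14+25+18 = 94
Base-N-G-Q-L-T-Base: 16+32+20+19+14+13 = 114
Base-N-G-Q-T-L-Base: 16+32+20+9+14+15 = 106
Base-N-G-L-Q-T-Base: 16+32+25+19+9+13 = 114
Base-N-G-L-T-Q-Base: 16+32+25+14+9+4 = 100
Base-N-G-T-Q-L-Base: 16+32+11+9+19+15 = 102
Base-N-G-T-L-Q-Base: 16+32+11+14+19+4 = 96
Base-N-L-Q-G-T-Base: 16+31+19+20+11+13 = 110
Base-N-L-Q-T-G-Base: 16+31+19+9+11+18 = 104
… (46 more)
The minimum is 88.
One optimal route: Base → N → Q → G → T → L → Base (or its reverse).

Minimum total distance: 88 miles.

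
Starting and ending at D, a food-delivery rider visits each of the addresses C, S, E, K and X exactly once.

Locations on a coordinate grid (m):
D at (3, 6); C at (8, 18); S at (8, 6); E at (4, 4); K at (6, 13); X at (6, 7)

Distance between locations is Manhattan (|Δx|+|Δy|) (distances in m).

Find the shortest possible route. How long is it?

D → C → S → E → K → X → D: 17+12+6+11+6+4 = 56
D → C → S → E → X → K → D: 17+12+6+5+6+10 = 56
D → C → S → K → E → X → D: 17+12+9+11+5+4 = 58
D → C → S → K → X → E → D: 17+12+9+6+5+3 = 52
D → C → S → X → E → K → D: 17+12+3+5+11+10 = 58
D → C → S → X → K → E → D: 17+12+3+6+11+3 = 52
D → C → E → S → K → X → D: 17+18+6+9+6+4 = 60
D → C → E → S → X → K → D: 17+18+6+3+6+10 = 60
D → C → E → K → S → X → D: 17+18+11+9+3+4 = 62
D → C → E → K → X → S → D: 17+18+11+6+3+5 = 60
D → C → E → X → S → K → D: 17+18+5+3+9+10 = 62
D → C → E → X → K → S → D: 17+18+5+6+9+5 = 60
D → C → K → S → E → X → D: 17+7+9+6+5+4 = 48
D → C → K → S → X → E → D: 17+7+9+3+5+3 = 44
… (46 more)
D → S → C → K → X → E → D: 5+12+7+6+5+3 = 38  ← best
The minimum is 38.
One optimal route: D → S → C → K → X → E → D (or its reverse).

Minimum total distance: 38 m.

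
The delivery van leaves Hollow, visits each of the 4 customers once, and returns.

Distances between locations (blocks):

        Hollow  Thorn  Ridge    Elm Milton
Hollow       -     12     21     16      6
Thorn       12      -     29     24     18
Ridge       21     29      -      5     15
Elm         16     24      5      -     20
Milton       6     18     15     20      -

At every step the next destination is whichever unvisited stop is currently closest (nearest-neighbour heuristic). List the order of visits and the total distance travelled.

62 blocks along Hollow → Milton → Ridge → Elm → Thorn → Hollow.

At Hollow the remaining stops are Milton 6, Thorn 12, Elm 16, Ridge 21; go to Milton.
At Milton the remaining stops are Ridge 15, Thorn 18, Elm 20; go to Ridge.
At Ridge the remaining stops are Elm 5, Thorn 29; go to Elm.
At Elm the remaining stops are Thorn 24; go to Thorn.
Return Thorn→Hollow: 12.
Total = 6 + 15 + 5 + 24 + 12 = 62.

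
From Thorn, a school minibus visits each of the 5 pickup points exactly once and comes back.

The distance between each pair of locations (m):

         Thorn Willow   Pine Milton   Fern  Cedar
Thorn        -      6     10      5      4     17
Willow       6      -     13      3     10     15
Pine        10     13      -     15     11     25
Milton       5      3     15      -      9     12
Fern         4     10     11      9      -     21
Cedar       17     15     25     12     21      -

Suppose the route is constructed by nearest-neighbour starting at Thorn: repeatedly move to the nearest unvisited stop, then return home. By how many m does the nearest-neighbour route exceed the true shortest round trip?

11 m longer than the optimal tour.

From Thorn: Fern=4, Milton=5, Willow=6, Pine=10, Cedar=17 → choose Fern (4).
From Fern: Milton=9, Willow=10, Pine=11, Cedar=21 → choose Milton (9).
From Milton: Willow=3, Cedar=12, Pine=15 → choose Willow (3).
From Willow: Pine=13, Cedar=15 → choose Pine (13).
From Pine: Cedar=25 → choose Cedar (25).
NN route Thorn → Fern → Milton → Willow → Pine → Cedar → Thorn costs 71.
Optimal: Thorn → Milton → Cedar → Willow → Pine → Fern → Thorn costs 60 (by enumerating all 60 distinct tours).
Excess = 71 − 60 = 11.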